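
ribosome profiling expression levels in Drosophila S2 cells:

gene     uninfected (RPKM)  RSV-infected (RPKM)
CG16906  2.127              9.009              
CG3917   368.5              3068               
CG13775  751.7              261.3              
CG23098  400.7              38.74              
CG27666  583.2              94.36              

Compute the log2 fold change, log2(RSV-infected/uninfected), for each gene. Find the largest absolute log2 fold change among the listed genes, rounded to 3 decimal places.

3.371

log2(9.009/2.127) = 2.083  (CG16906)
log2(3068/368.5) = 3.058  (CG3917)
log2(261.3/751.7) = -1.524  (CG13775)
log2(38.74/400.7) = -3.371  (CG23098)
log2(94.36/583.2) = -2.628  (CG27666)
The largest magnitude belongs to CG23098.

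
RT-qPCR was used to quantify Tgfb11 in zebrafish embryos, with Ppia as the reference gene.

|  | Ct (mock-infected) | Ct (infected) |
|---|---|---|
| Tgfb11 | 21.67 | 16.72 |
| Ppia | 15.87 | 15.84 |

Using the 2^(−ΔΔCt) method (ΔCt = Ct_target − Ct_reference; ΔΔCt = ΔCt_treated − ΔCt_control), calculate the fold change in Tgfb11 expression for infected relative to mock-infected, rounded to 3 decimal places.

ΔCt(mock-infected) = 21.670 − 15.870 = 5.800
ΔCt(infected) = 16.720 − 15.840 = 0.880
ΔΔCt = 0.880 − 5.800 = -4.920
Fold change = 2^(−(-4.920)) = 2^4.920 = 30.2738

30.274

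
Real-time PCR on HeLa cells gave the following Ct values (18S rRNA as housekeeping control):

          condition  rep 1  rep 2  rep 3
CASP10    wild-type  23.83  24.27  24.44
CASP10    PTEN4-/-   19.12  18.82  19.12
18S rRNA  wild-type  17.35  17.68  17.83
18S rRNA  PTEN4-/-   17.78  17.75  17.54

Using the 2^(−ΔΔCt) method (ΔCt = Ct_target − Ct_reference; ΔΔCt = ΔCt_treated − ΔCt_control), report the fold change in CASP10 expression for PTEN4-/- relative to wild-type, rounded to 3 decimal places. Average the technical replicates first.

37.531

Mean Ct: CASP10 wild-type 24.180; CASP10 PTEN4-/- 19.020; 18S rRNA wild-type 17.620; 18S rRNA PTEN4-/- 17.690
ΔCt(wild-type) = 24.180 − 17.620 = 6.560
ΔCt(PTEN4-/-) = 19.020 − 17.690 = 1.330
ΔΔCt = 1.330 − 6.560 = -5.230
Fold change = 2^(−(-5.230)) = 2^5.230 = 37.5307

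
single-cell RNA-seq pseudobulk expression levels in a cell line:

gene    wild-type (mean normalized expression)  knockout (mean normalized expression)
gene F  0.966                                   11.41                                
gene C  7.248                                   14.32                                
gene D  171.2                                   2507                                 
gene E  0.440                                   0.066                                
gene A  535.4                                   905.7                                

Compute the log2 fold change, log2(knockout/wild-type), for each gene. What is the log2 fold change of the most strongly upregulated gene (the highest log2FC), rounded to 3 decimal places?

log2(11.41/0.966) = 3.562  (gene F)
log2(14.32/7.248) = 0.982  (gene C)
log2(2507/171.2) = 3.872  (gene D)
log2(0.066/0.440) = -2.737  (gene E)
log2(905.7/535.4) = 0.758  (gene A)
gene D is most strongly upregulated.

3.872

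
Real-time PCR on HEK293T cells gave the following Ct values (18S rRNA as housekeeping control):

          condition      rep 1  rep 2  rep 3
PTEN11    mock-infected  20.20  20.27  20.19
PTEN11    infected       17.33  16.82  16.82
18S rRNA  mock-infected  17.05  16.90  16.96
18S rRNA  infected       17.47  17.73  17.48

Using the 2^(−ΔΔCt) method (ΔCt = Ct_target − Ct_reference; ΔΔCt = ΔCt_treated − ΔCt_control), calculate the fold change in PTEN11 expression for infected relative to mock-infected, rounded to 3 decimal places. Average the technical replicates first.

14.123

Mean Ct: PTEN11 mock-infected 20.220; PTEN11 infected 16.990; 18S rRNA mock-infected 16.970; 18S rRNA infected 17.560
ΔCt(mock-infected) = 20.220 − 16.970 = 3.250
ΔCt(infected) = 16.990 − 17.560 = -0.570
ΔΔCt = -0.570 − 3.250 = -3.820
Fold change = 2^(−(-3.820)) = 2^3.820 = 14.1232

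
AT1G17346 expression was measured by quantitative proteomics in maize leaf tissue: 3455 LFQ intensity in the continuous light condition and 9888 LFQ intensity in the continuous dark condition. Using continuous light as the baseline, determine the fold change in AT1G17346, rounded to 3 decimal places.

Fold change = 9888 / 3455 = 2.8619
AT1G17346 is upregulated.

2.862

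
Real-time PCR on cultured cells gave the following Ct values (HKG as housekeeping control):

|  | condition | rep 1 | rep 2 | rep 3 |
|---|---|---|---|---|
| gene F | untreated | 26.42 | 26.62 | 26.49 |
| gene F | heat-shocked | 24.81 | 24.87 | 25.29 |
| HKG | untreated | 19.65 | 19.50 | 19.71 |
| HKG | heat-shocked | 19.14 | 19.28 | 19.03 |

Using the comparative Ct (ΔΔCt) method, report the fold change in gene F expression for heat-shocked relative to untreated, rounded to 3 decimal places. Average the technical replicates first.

2.071

Mean Ct: gene F untreated 26.510; gene F heat-shocked 24.990; HKG untreated 19.620; HKG heat-shocked 19.150
ΔCt(untreated) = 26.510 − 19.620 = 6.890
ΔCt(heat-shocked) = 24.990 − 19.150 = 5.840
ΔΔCt = 5.840 − 6.890 = -1.050
Fold change = 2^(−(-1.050)) = 2^1.050 = 2.0705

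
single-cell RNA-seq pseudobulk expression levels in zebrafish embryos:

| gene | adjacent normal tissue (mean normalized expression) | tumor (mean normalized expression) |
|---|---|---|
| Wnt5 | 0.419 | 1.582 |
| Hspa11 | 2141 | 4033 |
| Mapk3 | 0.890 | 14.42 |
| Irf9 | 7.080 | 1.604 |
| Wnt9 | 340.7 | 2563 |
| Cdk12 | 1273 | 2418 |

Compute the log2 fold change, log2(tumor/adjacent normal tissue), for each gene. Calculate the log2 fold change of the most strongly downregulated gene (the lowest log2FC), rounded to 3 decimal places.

log2(1.582/0.419) = 1.917  (Wnt5)
log2(4033/2141) = 0.914  (Hspa11)
log2(14.42/0.890) = 4.018  (Mapk3)
log2(1.604/7.080) = -2.142  (Irf9)
log2(2563/340.7) = 2.911  (Wnt9)
log2(2418/1273) = 0.926  (Cdk12)
Irf9 is most strongly downregulated.

-2.142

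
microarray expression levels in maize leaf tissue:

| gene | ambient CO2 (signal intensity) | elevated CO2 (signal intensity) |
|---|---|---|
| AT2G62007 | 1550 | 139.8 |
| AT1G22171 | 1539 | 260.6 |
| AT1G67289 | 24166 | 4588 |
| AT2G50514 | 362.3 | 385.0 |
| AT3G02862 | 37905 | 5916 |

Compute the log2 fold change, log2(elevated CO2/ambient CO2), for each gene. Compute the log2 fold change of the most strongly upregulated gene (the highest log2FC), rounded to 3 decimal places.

0.088

log2(139.8/1550) = -3.471  (AT2G62007)
log2(260.6/1539) = -2.562  (AT1G22171)
log2(4588/24166) = -2.397  (AT1G67289)
log2(385.0/362.3) = 0.088  (AT2G50514)
log2(5916/37905) = -2.680  (AT3G02862)
AT2G50514 is most strongly upregulated.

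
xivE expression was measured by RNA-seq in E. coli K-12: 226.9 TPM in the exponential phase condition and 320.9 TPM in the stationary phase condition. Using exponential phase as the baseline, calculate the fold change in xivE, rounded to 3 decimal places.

Fold change = 320.9 / 226.9 = 1.4143
xivE is upregulated.

1.414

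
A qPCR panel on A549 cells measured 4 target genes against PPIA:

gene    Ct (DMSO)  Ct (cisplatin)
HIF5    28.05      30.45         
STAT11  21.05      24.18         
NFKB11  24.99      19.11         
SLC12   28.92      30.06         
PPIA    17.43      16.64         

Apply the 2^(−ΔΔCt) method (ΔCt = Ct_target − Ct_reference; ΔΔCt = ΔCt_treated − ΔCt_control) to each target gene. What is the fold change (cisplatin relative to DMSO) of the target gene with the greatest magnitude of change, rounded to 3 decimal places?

34.060

HIF5: ΔΔCt = (30.45−16.64) − (28.05−17.43) = 13.81 − 10.62 = 3.19; fold change = 2^-3.19 = 0.110
STAT11: ΔΔCt = (24.18−16.64) − (21.05−17.43) = 7.54 − 3.62 = 3.92; fold change = 2^-3.92 = 0.066
NFKB11: ΔΔCt = (19.11−16.64) − (24.99−17.43) = 2.47 − 7.56 = -5.09; fold change = 2^5.09 = 34.060
SLC12: ΔΔCt = (30.06−16.64) − (28.92−17.43) = 13.42 − 11.49 = 1.93; fold change = 2^-1.93 = 0.262
NFKB11 has the largest |ΔΔCt| = 5.09.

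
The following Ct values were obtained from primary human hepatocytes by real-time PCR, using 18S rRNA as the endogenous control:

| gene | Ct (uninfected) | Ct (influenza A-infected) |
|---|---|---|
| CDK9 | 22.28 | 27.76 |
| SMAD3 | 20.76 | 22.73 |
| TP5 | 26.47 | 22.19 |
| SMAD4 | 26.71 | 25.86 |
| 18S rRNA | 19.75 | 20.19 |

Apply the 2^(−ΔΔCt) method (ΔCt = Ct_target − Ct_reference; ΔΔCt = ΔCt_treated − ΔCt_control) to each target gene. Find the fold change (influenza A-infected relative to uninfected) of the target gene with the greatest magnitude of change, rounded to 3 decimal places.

0.030

CDK9: ΔΔCt = (27.76−20.19) − (22.28−19.75) = 7.57 − 2.53 = 5.04; fold change = 2^-5.04 = 0.030
SMAD3: ΔΔCt = (22.73−20.19) − (20.76−19.75) = 2.54 − 1.01 = 1.53; fold change = 2^-1.53 = 0.346
TP5: ΔΔCt = (22.19−20.19) − (26.47−19.75) = 2.00 − 6.72 = -4.72; fold change = 2^4.72 = 26.355
SMAD4: ΔΔCt = (25.86−20.19) − (26.71−19.75) = 5.67 − 6.96 = -1.29; fold change = 2^1.29 = 2.445
CDK9 has the largest |ΔΔCt| = 5.04.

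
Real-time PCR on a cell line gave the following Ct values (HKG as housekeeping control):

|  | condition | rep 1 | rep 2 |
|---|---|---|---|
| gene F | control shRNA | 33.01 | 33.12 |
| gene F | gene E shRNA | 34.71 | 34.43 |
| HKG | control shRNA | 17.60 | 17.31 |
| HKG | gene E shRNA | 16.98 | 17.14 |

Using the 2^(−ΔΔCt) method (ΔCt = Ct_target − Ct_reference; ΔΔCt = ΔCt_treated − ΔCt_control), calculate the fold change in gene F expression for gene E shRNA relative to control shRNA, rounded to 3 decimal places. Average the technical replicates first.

Mean Ct: gene F control shRNA 33.065; gene F gene E shRNA 34.570; HKG control shRNA 17.455; HKG gene E shRNA 17.060
ΔCt(control shRNA) = 33.065 − 17.455 = 15.610
ΔCt(gene E shRNA) = 34.570 − 17.060 = 17.510
ΔΔCt = 17.510 − 15.610 = 1.900
Fold change = 2^(−1.900) = 0.2679

0.268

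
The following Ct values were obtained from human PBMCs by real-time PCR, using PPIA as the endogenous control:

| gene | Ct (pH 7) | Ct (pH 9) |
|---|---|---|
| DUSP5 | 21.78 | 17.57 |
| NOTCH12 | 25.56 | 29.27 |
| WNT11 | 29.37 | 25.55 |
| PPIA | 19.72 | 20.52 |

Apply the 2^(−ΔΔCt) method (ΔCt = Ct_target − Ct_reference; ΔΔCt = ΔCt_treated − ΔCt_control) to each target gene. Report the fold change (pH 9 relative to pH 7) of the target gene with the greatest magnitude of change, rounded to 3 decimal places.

32.223

DUSP5: ΔΔCt = (17.57−20.52) − (21.78−19.72) = -2.95 − 2.06 = -5.01; fold change = 2^5.01 = 32.223
NOTCH12: ΔΔCt = (29.27−20.52) − (25.56−19.72) = 8.75 − 5.84 = 2.91; fold change = 2^-2.91 = 0.133
WNT11: ΔΔCt = (25.55−20.52) − (29.37−19.72) = 5.03 − 9.65 = -4.62; fold change = 2^4.62 = 24.590
DUSP5 has the largest |ΔΔCt| = 5.01.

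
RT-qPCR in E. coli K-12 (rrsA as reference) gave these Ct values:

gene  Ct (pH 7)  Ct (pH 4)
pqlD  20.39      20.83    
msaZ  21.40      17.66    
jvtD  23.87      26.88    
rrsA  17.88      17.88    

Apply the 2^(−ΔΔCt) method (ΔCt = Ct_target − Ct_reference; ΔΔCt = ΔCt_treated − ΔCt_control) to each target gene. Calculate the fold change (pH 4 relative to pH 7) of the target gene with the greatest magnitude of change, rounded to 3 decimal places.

pqlD: ΔΔCt = (20.83−17.88) − (20.39−17.88) = 2.95 − 2.51 = 0.44; fold change = 2^-0.44 = 0.737
msaZ: ΔΔCt = (17.66−17.88) − (21.40−17.88) = -0.22 − 3.52 = -3.74; fold change = 2^3.74 = 13.361
jvtD: ΔΔCt = (26.88−17.88) − (23.87−17.88) = 9.00 − 5.99 = 3.01; fold change = 2^-3.01 = 0.124
msaZ has the largest |ΔΔCt| = 3.74.

13.361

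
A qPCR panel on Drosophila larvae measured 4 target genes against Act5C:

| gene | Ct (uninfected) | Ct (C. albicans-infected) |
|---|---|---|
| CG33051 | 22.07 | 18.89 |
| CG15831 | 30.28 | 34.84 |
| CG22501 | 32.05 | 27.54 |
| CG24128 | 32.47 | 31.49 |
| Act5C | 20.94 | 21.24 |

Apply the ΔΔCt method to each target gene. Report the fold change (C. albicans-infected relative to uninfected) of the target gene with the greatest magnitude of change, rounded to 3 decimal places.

28.051

CG33051: ΔΔCt = (18.89−21.24) − (22.07−20.94) = -2.35 − 1.13 = -3.48; fold change = 2^3.48 = 11.158
CG15831: ΔΔCt = (34.84−21.24) − (30.28−20.94) = 13.60 − 9.34 = 4.26; fold change = 2^-4.26 = 0.052
CG22501: ΔΔCt = (27.54−21.24) − (32.05−20.94) = 6.30 − 11.11 = -4.81; fold change = 2^4.81 = 28.051
CG24128: ΔΔCt = (31.49−21.24) − (32.47−20.94) = 10.25 − 11.53 = -1.28; fold change = 2^1.28 = 2.428
CG22501 has the largest |ΔΔCt| = 4.81.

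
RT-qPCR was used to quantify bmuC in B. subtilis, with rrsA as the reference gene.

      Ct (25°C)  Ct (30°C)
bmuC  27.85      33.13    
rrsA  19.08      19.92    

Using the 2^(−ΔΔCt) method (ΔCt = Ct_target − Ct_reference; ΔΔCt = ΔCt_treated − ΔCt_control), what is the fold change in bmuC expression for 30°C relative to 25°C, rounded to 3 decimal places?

0.046

ΔCt(25°C) = 27.850 − 19.080 = 8.770
ΔCt(30°C) = 33.130 − 19.920 = 13.210
ΔΔCt = 13.210 − 8.770 = 4.440
Fold change = 2^(−4.440) = 0.0461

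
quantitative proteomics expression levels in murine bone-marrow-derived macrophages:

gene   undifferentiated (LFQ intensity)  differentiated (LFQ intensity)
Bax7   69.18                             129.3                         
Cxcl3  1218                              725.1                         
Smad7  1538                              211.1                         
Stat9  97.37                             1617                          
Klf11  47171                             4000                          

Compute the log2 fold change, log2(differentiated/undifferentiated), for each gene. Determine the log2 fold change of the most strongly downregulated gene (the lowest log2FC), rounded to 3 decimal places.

log2(129.3/69.18) = 0.902  (Bax7)
log2(725.1/1218) = -0.748  (Cxcl3)
log2(211.1/1538) = -2.865  (Smad7)
log2(1617/97.37) = 4.054  (Stat9)
log2(4000/47171) = -3.560  (Klf11)
Klf11 is most strongly downregulated.

-3.560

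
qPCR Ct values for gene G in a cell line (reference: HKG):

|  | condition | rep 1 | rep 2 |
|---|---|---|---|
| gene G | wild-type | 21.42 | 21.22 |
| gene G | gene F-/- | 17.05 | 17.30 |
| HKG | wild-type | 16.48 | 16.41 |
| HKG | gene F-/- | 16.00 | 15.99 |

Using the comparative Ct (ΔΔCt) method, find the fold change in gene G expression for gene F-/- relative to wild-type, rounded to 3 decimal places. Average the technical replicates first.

Mean Ct: gene G wild-type 21.320; gene G gene F-/- 17.175; HKG wild-type 16.445; HKG gene F-/- 15.995
ΔCt(wild-type) = 21.320 − 16.445 = 4.875
ΔCt(gene F-/-) = 17.175 − 15.995 = 1.180
ΔΔCt = 1.180 − 4.875 = -3.695
Fold change = 2^(−(-3.695)) = 2^3.695 = 12.9511

12.951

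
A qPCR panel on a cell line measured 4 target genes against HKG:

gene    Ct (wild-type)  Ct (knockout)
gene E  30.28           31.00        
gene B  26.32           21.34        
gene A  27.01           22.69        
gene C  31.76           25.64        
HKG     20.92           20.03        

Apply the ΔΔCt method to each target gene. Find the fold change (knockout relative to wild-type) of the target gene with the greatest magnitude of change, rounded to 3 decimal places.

37.531

gene E: ΔΔCt = (31.00−20.03) − (30.28−20.92) = 10.97 − 9.36 = 1.61; fold change = 2^-1.61 = 0.328
gene B: ΔΔCt = (21.34−20.03) − (26.32−20.92) = 1.31 − 5.40 = -4.09; fold change = 2^4.09 = 17.030
gene A: ΔΔCt = (22.69−20.03) − (27.01−20.92) = 2.66 − 6.09 = -3.43; fold change = 2^3.43 = 10.778
gene C: ΔΔCt = (25.64−20.03) − (31.76−20.92) = 5.61 − 10.84 = -5.23; fold change = 2^5.23 = 37.531
gene C has the largest |ΔΔCt| = 5.23.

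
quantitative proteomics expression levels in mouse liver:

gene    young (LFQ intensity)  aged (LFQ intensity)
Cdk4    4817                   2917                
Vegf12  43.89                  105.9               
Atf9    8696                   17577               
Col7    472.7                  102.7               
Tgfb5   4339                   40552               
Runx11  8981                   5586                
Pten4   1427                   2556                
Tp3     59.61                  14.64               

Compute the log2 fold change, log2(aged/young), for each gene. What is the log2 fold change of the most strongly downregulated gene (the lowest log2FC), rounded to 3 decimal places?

log2(2917/4817) = -0.724  (Cdk4)
log2(105.9/43.89) = 1.271  (Vegf12)
log2(17577/8696) = 1.015  (Atf9)
log2(102.7/472.7) = -2.202  (Col7)
log2(40552/4339) = 3.224  (Tgfb5)
log2(5586/8981) = -0.685  (Runx11)
log2(2556/1427) = 0.841  (Pten4)
log2(14.64/59.61) = -2.026  (Tp3)
Col7 is most strongly downregulated.

-2.202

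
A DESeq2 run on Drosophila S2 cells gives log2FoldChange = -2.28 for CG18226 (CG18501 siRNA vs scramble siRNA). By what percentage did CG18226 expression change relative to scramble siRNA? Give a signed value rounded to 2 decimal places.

Fold change = 2^(-2.28) = 0.2059
Percent change = (FC − 1) × 100% = (0.2059 − 1) × 100 = -79.41%

-79.41%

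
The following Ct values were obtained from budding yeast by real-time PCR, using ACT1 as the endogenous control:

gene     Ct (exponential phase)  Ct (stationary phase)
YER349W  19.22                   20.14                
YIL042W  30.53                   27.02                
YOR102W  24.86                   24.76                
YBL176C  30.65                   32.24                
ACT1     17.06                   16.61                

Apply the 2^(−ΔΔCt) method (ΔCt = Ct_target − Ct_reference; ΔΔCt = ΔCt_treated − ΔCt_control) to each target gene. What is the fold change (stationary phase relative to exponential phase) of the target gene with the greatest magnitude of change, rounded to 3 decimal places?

8.340

YER349W: ΔΔCt = (20.14−16.61) − (19.22−17.06) = 3.53 − 2.16 = 1.37; fold change = 2^-1.37 = 0.387
YIL042W: ΔΔCt = (27.02−16.61) − (30.53−17.06) = 10.41 − 13.47 = -3.06; fold change = 2^3.06 = 8.340
YOR102W: ΔΔCt = (24.76−16.61) − (24.86−17.06) = 8.15 − 7.80 = 0.35; fold change = 2^-0.35 = 0.785
YBL176C: ΔΔCt = (32.24−16.61) − (30.65−17.06) = 15.63 − 13.59 = 2.04; fold change = 2^-2.04 = 0.243
YIL042W has the largest |ΔΔCt| = 3.06.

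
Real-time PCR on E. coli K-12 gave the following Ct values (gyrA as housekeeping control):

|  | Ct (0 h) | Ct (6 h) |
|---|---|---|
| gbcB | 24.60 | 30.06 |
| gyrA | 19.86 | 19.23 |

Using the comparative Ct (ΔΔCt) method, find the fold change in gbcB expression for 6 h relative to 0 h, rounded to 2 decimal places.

0.01

ΔCt(0 h) = 24.600 − 19.860 = 4.740
ΔCt(6 h) = 30.060 − 19.230 = 10.830
ΔΔCt = 10.830 − 4.740 = 6.090
Fold change = 2^(−6.090) = 0.015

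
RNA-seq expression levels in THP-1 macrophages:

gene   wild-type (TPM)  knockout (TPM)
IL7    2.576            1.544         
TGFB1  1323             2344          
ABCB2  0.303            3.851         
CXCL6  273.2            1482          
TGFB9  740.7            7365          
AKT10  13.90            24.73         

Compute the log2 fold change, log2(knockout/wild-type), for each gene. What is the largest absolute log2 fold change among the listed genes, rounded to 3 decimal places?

log2(1.544/2.576) = -0.738  (IL7)
log2(2344/1323) = 0.825  (TGFB1)
log2(3.851/0.303) = 3.668  (ABCB2)
log2(1482/273.2) = 2.440  (CXCL6)
log2(7365/740.7) = 3.314  (TGFB9)
log2(24.73/13.90) = 0.831  (AKT10)
The largest magnitude belongs to ABCB2.

3.668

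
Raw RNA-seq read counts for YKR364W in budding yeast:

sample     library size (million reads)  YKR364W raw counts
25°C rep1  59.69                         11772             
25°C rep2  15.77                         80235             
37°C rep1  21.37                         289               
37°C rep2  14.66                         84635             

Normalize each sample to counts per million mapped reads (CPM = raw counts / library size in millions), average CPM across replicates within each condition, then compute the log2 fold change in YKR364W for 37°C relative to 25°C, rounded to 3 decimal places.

CPM(25°C rep1) = 11772 / 59.69 = 197.2190
CPM(25°C rep2) = 80235 / 15.77 = 5087.8250
CPM(37°C rep1) = 289 / 21.37 = 13.5236
CPM(37°C rep2) = 84635 / 14.66 = 5773.1924
mean CPM(25°C) = 2642.5220; mean CPM(37°C) = 2893.3580
Fold change = 2893.3580 / 2642.5220 = 1.09492
log2(1.09492) = 0.1308

0.131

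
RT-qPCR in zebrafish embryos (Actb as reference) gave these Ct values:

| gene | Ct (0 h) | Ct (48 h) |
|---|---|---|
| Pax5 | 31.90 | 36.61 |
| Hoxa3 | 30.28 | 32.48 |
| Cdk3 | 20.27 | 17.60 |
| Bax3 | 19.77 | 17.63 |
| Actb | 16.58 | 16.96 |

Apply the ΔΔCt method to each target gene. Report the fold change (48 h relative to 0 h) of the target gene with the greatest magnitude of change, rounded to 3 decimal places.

Pax5: ΔΔCt = (36.61−16.96) − (31.90−16.58) = 19.65 − 15.32 = 4.33; fold change = 2^-4.33 = 0.050
Hoxa3: ΔΔCt = (32.48−16.96) − (30.28−16.58) = 15.52 − 13.70 = 1.82; fold change = 2^-1.82 = 0.283
Cdk3: ΔΔCt = (17.60−16.96) − (20.27−16.58) = 0.64 − 3.69 = -3.05; fold change = 2^3.05 = 8.282
Bax3: ΔΔCt = (17.63−16.96) − (19.77−16.58) = 0.67 − 3.19 = -2.52; fold change = 2^2.52 = 5.736
Pax5 has the largest |ΔΔCt| = 4.33.

0.050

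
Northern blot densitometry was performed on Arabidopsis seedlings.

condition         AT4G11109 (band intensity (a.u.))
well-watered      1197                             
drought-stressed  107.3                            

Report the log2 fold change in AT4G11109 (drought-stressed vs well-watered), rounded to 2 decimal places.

Fold change = 107.3 / 1197 = 0.0896
log2(0.0896) = -3.480

-3.48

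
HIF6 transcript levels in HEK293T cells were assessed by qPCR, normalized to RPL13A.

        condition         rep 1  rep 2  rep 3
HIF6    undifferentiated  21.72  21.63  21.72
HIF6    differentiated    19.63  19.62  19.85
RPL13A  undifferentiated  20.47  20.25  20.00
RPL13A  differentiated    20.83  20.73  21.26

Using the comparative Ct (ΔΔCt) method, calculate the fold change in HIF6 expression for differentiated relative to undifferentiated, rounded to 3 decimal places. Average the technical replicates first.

Mean Ct: HIF6 undifferentiated 21.690; HIF6 differentiated 19.700; RPL13A undifferentiated 20.240; RPL13A differentiated 20.940
ΔCt(undifferentiated) = 21.690 − 20.240 = 1.450
ΔCt(differentiated) = 19.700 − 20.940 = -1.240
ΔΔCt = -1.240 − 1.450 = -2.690
Fold change = 2^(−(-2.690)) = 2^2.690 = 6.4531

6.453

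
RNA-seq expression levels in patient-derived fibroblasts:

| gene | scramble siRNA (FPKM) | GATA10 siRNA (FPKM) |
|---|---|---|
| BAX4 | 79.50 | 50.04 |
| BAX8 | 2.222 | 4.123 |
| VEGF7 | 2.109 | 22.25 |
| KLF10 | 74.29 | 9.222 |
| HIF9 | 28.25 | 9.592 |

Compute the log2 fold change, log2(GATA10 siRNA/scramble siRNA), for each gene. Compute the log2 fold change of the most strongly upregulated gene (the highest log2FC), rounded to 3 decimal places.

3.399

log2(50.04/79.50) = -0.668  (BAX4)
log2(4.123/2.222) = 0.892  (BAX8)
log2(22.25/2.109) = 3.399  (VEGF7)
log2(9.222/74.29) = -3.010  (KLF10)
log2(9.592/28.25) = -1.558  (HIF9)
VEGF7 is most strongly upregulated.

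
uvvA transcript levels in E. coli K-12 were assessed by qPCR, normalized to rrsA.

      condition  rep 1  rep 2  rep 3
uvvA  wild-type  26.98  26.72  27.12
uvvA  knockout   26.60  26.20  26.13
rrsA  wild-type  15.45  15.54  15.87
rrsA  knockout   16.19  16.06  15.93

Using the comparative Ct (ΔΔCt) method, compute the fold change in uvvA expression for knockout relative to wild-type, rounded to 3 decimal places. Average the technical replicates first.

Mean Ct: uvvA wild-type 26.940; uvvA knockout 26.310; rrsA wild-type 15.620; rrsA knockout 16.060
ΔCt(wild-type) = 26.940 − 15.620 = 11.320
ΔCt(knockout) = 26.310 − 16.060 = 10.250
ΔΔCt = 10.250 − 11.320 = -1.070
Fold change = 2^(−(-1.070)) = 2^1.070 = 2.0994

2.099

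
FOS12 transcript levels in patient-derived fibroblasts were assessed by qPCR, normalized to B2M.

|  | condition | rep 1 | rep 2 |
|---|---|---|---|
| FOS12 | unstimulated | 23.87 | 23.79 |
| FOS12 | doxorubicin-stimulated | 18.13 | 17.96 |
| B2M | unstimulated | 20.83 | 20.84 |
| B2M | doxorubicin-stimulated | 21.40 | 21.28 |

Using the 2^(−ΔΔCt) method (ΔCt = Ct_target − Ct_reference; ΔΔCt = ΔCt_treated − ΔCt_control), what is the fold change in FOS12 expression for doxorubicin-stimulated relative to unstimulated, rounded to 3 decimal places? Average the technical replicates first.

78.249

Mean Ct: FOS12 unstimulated 23.830; FOS12 doxorubicin-stimulated 18.045; B2M unstimulated 20.835; B2M doxorubicin-stimulated 21.340
ΔCt(unstimulated) = 23.830 − 20.835 = 2.995
ΔCt(doxorubicin-stimulated) = 18.045 − 21.340 = -3.295
ΔΔCt = -3.295 − 2.995 = -6.290
Fold change = 2^(−(-6.290)) = 2^6.290 = 78.2490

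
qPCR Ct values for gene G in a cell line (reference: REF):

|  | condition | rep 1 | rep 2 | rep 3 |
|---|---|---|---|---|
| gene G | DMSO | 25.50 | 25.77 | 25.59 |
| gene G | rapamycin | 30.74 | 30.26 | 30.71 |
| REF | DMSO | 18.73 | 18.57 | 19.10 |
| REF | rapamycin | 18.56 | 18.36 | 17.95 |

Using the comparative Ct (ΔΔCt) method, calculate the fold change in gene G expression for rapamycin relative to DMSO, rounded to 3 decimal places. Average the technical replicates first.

0.023

Mean Ct: gene G DMSO 25.620; gene G rapamycin 30.570; REF DMSO 18.800; REF rapamycin 18.290
ΔCt(DMSO) = 25.620 − 18.800 = 6.820
ΔCt(rapamycin) = 30.570 − 18.290 = 12.280
ΔΔCt = 12.280 − 6.820 = 5.460
Fold change = 2^(−5.460) = 0.0227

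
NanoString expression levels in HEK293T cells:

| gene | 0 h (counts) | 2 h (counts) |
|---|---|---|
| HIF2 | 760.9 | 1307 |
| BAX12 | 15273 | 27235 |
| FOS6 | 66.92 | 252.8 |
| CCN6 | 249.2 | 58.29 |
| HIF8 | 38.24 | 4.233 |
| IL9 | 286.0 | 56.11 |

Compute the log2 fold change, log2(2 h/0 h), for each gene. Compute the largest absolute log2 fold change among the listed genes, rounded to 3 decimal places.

3.175

log2(1307/760.9) = 0.780  (HIF2)
log2(27235/15273) = 0.834  (BAX12)
log2(252.8/66.92) = 1.917  (FOS6)
log2(58.29/249.2) = -2.096  (CCN6)
log2(4.233/38.24) = -3.175  (HIF8)
log2(56.11/286.0) = -2.350  (IL9)
The largest magnitude belongs to HIF8.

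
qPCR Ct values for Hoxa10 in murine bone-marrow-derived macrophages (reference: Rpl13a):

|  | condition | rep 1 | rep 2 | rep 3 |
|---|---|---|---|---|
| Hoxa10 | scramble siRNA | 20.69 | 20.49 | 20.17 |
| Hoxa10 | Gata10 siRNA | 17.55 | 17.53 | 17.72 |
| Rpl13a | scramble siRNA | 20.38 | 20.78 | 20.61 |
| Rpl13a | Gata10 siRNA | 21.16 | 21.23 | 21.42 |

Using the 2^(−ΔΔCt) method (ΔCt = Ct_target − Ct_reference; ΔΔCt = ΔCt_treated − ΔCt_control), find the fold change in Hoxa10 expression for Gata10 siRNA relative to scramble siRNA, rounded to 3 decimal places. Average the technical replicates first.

Mean Ct: Hoxa10 scramble siRNA 20.450; Hoxa10 Gata10 siRNA 17.600; Rpl13a scramble siRNA 20.590; Rpl13a Gata10 siRNA 21.270
ΔCt(scramble siRNA) = 20.450 − 20.590 = -0.140
ΔCt(Gata10 siRNA) = 17.600 − 21.270 = -3.670
ΔΔCt = -3.670 − (-0.140) = -3.530
Fold change = 2^(−(-3.530)) = 2^3.530 = 11.5514

11.551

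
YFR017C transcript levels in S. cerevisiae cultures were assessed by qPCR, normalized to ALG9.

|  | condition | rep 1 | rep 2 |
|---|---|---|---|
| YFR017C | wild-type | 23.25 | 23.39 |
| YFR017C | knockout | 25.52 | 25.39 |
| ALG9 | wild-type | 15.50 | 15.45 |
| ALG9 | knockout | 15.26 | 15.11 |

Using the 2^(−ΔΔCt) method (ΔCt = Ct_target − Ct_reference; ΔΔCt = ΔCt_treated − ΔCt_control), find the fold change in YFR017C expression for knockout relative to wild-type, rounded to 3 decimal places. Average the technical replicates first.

0.186

Mean Ct: YFR017C wild-type 23.320; YFR017C knockout 25.455; ALG9 wild-type 15.475; ALG9 knockout 15.185
ΔCt(wild-type) = 23.320 − 15.475 = 7.845
ΔCt(knockout) = 25.455 − 15.185 = 10.270
ΔΔCt = 10.270 − 7.845 = 2.425
Fold change = 2^(−2.425) = 0.1862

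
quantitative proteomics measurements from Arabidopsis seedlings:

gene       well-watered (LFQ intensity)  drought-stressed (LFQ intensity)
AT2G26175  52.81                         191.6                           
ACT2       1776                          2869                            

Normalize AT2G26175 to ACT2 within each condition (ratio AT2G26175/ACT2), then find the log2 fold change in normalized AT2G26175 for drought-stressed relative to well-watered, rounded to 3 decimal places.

AT2G26175/ACT2 (well-watered) = 52.81 / 1776 = 0.029735
AT2G26175/ACT2 (drought-stressed) = 191.6 / 2869 = 0.066783
Fold change = 0.066783 / 0.029735 = 2.2459
log2(2.2459) = 1.1673

1.167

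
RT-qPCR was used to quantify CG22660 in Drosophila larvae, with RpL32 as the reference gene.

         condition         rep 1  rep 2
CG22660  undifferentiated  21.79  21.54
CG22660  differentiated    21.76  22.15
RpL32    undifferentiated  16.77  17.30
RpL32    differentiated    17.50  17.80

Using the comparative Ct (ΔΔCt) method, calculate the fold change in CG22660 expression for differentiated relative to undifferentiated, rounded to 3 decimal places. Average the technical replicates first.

Mean Ct: CG22660 undifferentiated 21.665; CG22660 differentiated 21.955; RpL32 undifferentiated 17.035; RpL32 differentiated 17.650
ΔCt(undifferentiated) = 21.665 − 17.035 = 4.630
ΔCt(differentiated) = 21.955 − 17.650 = 4.305
ΔΔCt = 4.305 − 4.630 = -0.325
Fold change = 2^(−(-0.325)) = 2^0.325 = 1.2527

1.253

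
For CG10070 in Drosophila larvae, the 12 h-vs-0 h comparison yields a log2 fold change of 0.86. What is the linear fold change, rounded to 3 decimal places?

1.815

Fold change = 2^(0.86) = 1.8150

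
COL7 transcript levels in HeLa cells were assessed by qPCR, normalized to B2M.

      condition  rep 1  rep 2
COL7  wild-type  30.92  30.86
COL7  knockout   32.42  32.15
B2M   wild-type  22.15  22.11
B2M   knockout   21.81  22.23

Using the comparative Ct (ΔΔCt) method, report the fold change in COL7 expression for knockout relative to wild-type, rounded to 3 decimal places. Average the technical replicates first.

Mean Ct: COL7 wild-type 30.890; COL7 knockout 32.285; B2M wild-type 22.130; B2M knockout 22.020
ΔCt(wild-type) = 30.890 − 22.130 = 8.760
ΔCt(knockout) = 32.285 − 22.020 = 10.265
ΔΔCt = 10.265 − 8.760 = 1.505
Fold change = 2^(−1.505) = 0.3523

0.352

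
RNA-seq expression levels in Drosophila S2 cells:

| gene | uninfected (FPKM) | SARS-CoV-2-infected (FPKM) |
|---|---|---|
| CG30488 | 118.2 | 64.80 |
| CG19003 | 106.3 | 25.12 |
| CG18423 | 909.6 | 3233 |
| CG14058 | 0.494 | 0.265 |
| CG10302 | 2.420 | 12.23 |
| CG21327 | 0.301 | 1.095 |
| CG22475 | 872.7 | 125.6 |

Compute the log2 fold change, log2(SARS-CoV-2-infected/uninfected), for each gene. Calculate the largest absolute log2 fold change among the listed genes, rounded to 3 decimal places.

2.797

log2(64.80/118.2) = -0.867  (CG30488)
log2(25.12/106.3) = -2.081  (CG19003)
log2(3233/909.6) = 1.830  (CG18423)
log2(0.265/0.494) = -0.899  (CG14058)
log2(12.23/2.420) = 2.337  (CG10302)
log2(1.095/0.301) = 1.863  (CG21327)
log2(125.6/872.7) = -2.797  (CG22475)
The largest magnitude belongs to CG22475.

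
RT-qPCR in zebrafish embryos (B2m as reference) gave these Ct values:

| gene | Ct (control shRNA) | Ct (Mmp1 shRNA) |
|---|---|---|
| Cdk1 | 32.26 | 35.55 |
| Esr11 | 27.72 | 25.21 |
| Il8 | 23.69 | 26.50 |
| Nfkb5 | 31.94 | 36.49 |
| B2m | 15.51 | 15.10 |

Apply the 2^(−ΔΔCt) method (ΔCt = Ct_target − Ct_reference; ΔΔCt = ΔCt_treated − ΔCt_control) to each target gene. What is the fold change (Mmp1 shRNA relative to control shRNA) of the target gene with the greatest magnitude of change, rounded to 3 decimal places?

0.032

Cdk1: ΔΔCt = (35.55−15.10) − (32.26−15.51) = 20.45 − 16.75 = 3.70; fold change = 2^-3.70 = 0.077
Esr11: ΔΔCt = (25.21−15.10) − (27.72−15.51) = 10.11 − 12.21 = -2.10; fold change = 2^2.10 = 4.287
Il8: ΔΔCt = (26.50−15.10) − (23.69−15.51) = 11.40 − 8.18 = 3.22; fold change = 2^-3.22 = 0.107
Nfkb5: ΔΔCt = (36.49−15.10) − (31.94−15.51) = 21.39 − 16.43 = 4.96; fold change = 2^-4.96 = 0.032
Nfkb5 has the largest |ΔΔCt| = 4.96.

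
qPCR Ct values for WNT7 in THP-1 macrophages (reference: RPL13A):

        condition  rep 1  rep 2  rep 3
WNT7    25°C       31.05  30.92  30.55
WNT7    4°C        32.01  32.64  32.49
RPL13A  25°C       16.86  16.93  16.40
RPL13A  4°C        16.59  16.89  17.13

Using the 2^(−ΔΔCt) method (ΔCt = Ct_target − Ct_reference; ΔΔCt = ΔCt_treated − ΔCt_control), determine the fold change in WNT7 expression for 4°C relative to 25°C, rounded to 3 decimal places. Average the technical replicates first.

0.379

Mean Ct: WNT7 25°C 30.840; WNT7 4°C 32.380; RPL13A 25°C 16.730; RPL13A 4°C 16.870
ΔCt(25°C) = 30.840 − 16.730 = 14.110
ΔCt(4°C) = 32.380 − 16.870 = 15.510
ΔΔCt = 15.510 − 14.110 = 1.400
Fold change = 2^(−1.400) = 0.3789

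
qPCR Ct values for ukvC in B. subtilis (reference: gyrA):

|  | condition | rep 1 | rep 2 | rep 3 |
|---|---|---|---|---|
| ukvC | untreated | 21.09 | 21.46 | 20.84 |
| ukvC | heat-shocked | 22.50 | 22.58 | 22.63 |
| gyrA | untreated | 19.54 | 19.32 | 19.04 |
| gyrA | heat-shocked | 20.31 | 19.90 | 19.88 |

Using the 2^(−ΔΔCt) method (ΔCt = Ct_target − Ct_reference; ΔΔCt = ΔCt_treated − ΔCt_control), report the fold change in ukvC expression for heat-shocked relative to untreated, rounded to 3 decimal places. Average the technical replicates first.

Mean Ct: ukvC untreated 21.130; ukvC heat-shocked 22.570; gyrA untreated 19.300; gyrA heat-shocked 20.030
ΔCt(untreated) = 21.130 − 19.300 = 1.830
ΔCt(heat-shocked) = 22.570 − 20.030 = 2.540
ΔΔCt = 2.540 − 1.830 = 0.710
Fold change = 2^(−0.710) = 0.6113

0.611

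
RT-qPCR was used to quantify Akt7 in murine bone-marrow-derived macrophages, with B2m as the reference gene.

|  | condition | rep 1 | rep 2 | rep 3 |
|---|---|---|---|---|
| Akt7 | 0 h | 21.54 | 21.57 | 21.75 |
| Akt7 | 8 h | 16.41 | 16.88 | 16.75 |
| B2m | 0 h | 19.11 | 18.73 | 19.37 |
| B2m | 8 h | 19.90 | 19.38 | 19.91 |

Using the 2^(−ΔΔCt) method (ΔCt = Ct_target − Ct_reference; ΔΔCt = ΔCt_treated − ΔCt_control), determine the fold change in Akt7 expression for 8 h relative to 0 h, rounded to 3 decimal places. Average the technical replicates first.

48.503

Mean Ct: Akt7 0 h 21.620; Akt7 8 h 16.680; B2m 0 h 19.070; B2m 8 h 19.730
ΔCt(0 h) = 21.620 − 19.070 = 2.550
ΔCt(8 h) = 16.680 − 19.730 = -3.050
ΔΔCt = -3.050 − 2.550 = -5.600
Fold change = 2^(−(-5.600)) = 2^5.600 = 48.5029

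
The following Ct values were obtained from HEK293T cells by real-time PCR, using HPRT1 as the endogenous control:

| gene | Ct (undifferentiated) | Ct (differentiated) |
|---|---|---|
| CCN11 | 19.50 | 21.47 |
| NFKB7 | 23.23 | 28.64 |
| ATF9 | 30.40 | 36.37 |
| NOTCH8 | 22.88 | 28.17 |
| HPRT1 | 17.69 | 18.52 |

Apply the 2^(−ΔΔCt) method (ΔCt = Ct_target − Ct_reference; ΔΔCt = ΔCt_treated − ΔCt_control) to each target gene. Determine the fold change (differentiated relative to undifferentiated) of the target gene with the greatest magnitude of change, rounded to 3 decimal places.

0.028

CCN11: ΔΔCt = (21.47−18.52) − (19.50−17.69) = 2.95 − 1.81 = 1.14; fold change = 2^-1.14 = 0.454
NFKB7: ΔΔCt = (28.64−18.52) − (23.23−17.69) = 10.12 − 5.54 = 4.58; fold change = 2^-4.58 = 0.042
ATF9: ΔΔCt = (36.37−18.52) − (30.40−17.69) = 17.85 − 12.71 = 5.14; fold change = 2^-5.14 = 0.028
NOTCH8: ΔΔCt = (28.17−18.52) − (22.88−17.69) = 9.65 − 5.19 = 4.46; fold change = 2^-4.46 = 0.045
ATF9 has the largest |ΔΔCt| = 5.14.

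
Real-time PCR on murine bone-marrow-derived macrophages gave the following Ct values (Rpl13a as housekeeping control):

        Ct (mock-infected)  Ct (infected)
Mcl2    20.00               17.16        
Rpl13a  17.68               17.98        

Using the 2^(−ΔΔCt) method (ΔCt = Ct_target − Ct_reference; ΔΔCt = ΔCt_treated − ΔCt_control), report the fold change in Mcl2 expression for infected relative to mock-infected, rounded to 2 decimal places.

ΔCt(mock-infected) = 20.000 − 17.680 = 2.320
ΔCt(infected) = 17.160 − 17.980 = -0.820
ΔΔCt = -0.820 − 2.320 = -3.140
Fold change = 2^(−(-3.140)) = 2^3.140 = 8.815

8.82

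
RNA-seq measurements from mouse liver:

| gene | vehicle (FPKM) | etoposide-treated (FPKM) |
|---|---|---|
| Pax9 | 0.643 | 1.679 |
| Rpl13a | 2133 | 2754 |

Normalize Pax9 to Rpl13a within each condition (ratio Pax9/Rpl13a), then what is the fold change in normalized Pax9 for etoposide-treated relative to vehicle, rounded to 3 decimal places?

Pax9/Rpl13a (vehicle) = 0.643 / 2133 = 0.00030145
Pax9/Rpl13a (etoposide-treated) = 1.679 / 2754 = 0.00060966
Fold change = 0.00060966 / 0.00030145 = 2.0224

2.022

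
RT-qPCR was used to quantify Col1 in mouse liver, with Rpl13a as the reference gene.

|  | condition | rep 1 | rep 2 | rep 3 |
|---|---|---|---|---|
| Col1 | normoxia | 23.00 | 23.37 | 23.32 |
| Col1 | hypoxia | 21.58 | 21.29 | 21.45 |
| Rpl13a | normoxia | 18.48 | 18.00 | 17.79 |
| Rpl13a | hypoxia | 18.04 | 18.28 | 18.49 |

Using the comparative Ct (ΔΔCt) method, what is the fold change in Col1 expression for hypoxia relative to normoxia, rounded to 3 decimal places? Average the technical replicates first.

Mean Ct: Col1 normoxia 23.230; Col1 hypoxia 21.440; Rpl13a normoxia 18.090; Rpl13a hypoxia 18.270
ΔCt(normoxia) = 23.230 − 18.090 = 5.140
ΔCt(hypoxia) = 21.440 − 18.270 = 3.170
ΔΔCt = 3.170 − 5.140 = -1.970
Fold change = 2^(−(-1.970)) = 2^1.970 = 3.9177

3.918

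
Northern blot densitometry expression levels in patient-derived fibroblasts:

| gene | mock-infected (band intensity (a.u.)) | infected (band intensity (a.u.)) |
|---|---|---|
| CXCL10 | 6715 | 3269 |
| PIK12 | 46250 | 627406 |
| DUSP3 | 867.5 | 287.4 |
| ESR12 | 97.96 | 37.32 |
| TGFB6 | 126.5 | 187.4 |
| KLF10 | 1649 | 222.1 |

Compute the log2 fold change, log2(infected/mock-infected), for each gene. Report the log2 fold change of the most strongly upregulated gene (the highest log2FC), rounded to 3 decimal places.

log2(3269/6715) = -1.039  (CXCL10)
log2(627406/46250) = 3.762  (PIK12)
log2(287.4/867.5) = -1.594  (DUSP3)
log2(37.32/97.96) = -1.392  (ESR12)
log2(187.4/126.5) = 0.567  (TGFB6)
log2(222.1/1649) = -2.892  (KLF10)
PIK12 is most strongly upregulated.

3.762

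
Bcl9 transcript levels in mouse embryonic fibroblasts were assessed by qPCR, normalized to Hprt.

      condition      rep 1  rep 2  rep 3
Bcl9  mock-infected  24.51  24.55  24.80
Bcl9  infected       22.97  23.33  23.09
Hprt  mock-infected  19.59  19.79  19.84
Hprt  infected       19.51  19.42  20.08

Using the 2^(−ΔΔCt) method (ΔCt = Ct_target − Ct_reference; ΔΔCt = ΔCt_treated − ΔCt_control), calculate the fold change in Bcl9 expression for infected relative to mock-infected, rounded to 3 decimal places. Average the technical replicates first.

2.676

Mean Ct: Bcl9 mock-infected 24.620; Bcl9 infected 23.130; Hprt mock-infected 19.740; Hprt infected 19.670
ΔCt(mock-infected) = 24.620 − 19.740 = 4.880
ΔCt(infected) = 23.130 − 19.670 = 3.460
ΔΔCt = 3.460 − 4.880 = -1.420
Fold change = 2^(−(-1.420)) = 2^1.420 = 2.6759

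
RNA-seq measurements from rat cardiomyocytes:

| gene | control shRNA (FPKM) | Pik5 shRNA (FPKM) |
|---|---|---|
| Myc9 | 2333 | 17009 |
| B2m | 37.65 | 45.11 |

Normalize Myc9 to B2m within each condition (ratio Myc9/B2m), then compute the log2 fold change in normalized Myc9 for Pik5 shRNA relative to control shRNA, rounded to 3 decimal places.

Myc9/B2m (control shRNA) = 2333 / 37.65 = 61.965
Myc9/B2m (Pik5 shRNA) = 17009 / 45.11 = 377.06
Fold change = 377.06 / 61.965 = 6.0849
log2(6.0849) = 2.6052

2.605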